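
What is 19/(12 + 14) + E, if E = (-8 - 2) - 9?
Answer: -475/26 ≈ -18.269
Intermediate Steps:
E = -19 (E = -10 - 9 = -19)
19/(12 + 14) + E = 19/(12 + 14) - 19 = 19/26 - 19 = -475/26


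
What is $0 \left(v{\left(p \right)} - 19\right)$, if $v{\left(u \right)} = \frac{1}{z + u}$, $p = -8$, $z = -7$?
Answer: $0$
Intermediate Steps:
$v{\left(u \right)} = \frac{1}{-7 + u}$
$0 \left(v{\left(p \right)} - 19\right) = 0 \left(\frac{1}{-7 - 8} - 19\right) = 0 \left(\frac{1}{-15} - 19\right) = 0 \left(- \frac{1}{15} - 19\right) = 0 \left(- \frac{286}{15}\right) = 0$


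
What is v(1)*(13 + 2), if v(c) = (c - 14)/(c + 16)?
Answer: -195/17 ≈ -11.471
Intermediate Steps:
v(c) = (-14 + c)/(16 + c)
v(1)*(13 + 2) = ((-14 + 1)/(16 + 1))*(13 + 2) = (-13/17)*15 = ((1/17)*(-13))*15 = -13/17*15 = -195/17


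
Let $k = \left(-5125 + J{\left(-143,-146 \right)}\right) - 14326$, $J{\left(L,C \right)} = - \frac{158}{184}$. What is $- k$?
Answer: $\frac{1789571}{92} \approx 19452.0$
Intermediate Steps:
$J{\left(L,C \right)} = - \frac{79}{92}$ ($J{\left(L,C \right)} = \left(-158\right) \frac{1}{184} = - \frac{79}{92}$)
$k = - \frac{1789571}{92}$ ($k = \left(-5125 - \frac{79}{92}\right) - 14326 = - \frac{471579}{92} - 14326 = - \frac{1789571}{92} \approx -19452.0$)
$- k = \left(-1\right) \left(- \frac{1789571}{92}\right) = \frac{1789571}{92}$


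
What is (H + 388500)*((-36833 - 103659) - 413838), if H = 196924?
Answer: -324518085920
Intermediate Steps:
(H + 388500)*((-36833 - 103659) - 413838) = (196924 + 388500)*((-36833 - 103659) - 413838) = 585424*(-140492 - 413838) = 585424*(-554330) = -324518085920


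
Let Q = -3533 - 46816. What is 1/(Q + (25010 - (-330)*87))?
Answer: 1/3371 ≈ 0.00029665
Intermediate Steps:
Q = -50349
1/(Q + (25010 - (-330)*87)) = 1/(-50349 + (25010 - (-330)*87)) = 1/(-50349 + (25010 - 1*(-28710))) = 1/(-50349 + (25010 + 28710)) = 1/(-50349 + 53720) = 1/3371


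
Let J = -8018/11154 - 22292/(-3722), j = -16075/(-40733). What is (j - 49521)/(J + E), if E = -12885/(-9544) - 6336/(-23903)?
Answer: -39470882054056147651632/5488188509629577507 ≈ -7192.0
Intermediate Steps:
j = 16075/40733 (j = -16075*(-1/40733) = 16075/40733 ≈ 0.39464)
J = 54700493/10378797 (J = -8018*1/11154 - 22292*(-1/3722) = -4009/5577 + 11146/1861 = 54700493/10378797 ≈ 5.2704)
E = 33496449/20739112 (E = -12885*(-1/9544) - 6336*(-1/23903) = 12885/9544 + 576/2173 = 33496449/20739112 ≈ 1.6151)
(j - 49521)/(J + E) = (16075/40733 - 49521)/(54700493/10378797 + 33496449/20739112) = -2017122818/(40733*1482092495174069/215247033408264) = -2017122818/40733*215247033408264/1482092495174069 = -39470882054056147651632/5488188509629577507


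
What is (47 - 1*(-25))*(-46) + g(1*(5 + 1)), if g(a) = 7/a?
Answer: -19865/6 ≈ -3310.8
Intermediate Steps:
(47 - 1*(-25))*(-46) + g(1*(5 + 1)) = (47 - 1*(-25))*(-46) + 7/((1*(5 + 1))) = (47 + 25)*(-46) + 7/((1*6)) = 72*(-46) + 7/6 = -3312 + 7*(1/6) = -3312 + 7/6 = -19865/6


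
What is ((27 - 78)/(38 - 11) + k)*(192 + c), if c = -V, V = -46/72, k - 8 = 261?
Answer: 4167935/81 ≈ 51456.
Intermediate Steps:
k = 269 (k = 8 + 261 = 269)
V = -23/36 (V = -46*1/72 = -23/36 ≈ -0.63889)
c = 23/36 (c = -1*(-23/36) = 23/36 ≈ 0.63889)
((27 - 78)/(38 - 11) + k)*(192 + c) = ((27 - 78)/(38 - 11) + 269)*(192 + 23/36) = (-51/27 + 269)*(6935/36) = (-51*1/27 + 269)*(6935/36) = (-17/9 + 269)*(6935/36) = (2404/9)*(6935/36) = 4167935/81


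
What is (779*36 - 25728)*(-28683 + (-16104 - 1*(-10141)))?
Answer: -80240136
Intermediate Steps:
(779*36 - 25728)*(-28683 + (-16104 - 1*(-10141))) = (28044 - 25728)*(-28683 + (-16104 + 10141)) = 2316*(-28683 - 5963) = 2316*(-34646) = -80240136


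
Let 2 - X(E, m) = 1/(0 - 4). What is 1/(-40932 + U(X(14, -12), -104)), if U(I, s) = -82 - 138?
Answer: -1/41152 ≈ -2.4300e-5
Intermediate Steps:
X(E, m) = 9/4 (X(E, m) = 2 - 1/(0 - 4) = 2 - 1/(-4) = 2 - 1*(-¼) = 2 + ¼ = 9/4)
U(I, s) = -220
1/(-40932 + U(X(14, -12), -104)) = 1/(-40932 - 220) = 1/(-41152) = -1/41152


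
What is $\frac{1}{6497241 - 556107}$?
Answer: $\frac{1}{5941134} \approx 1.6832 \cdot 10^{-7}$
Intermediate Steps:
$\frac{1}{6497241 - 556107} = \frac{1}{5941134}$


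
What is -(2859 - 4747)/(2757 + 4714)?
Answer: 1888/7471 ≈ 0.25271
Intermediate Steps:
-(2859 - 4747)/(2757 + 4714) = -(-1888)/7471 = -1*(-1888/7471) = 1888/7471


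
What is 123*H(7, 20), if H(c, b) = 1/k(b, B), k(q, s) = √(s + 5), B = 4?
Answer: 41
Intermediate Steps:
k(q, s) = √(5 + s)
H(c, b) = ⅓ (H(c, b) = 1/(√(5 + 4)) = 1/(√9) = 1/3 = ⅓)
123*H(7, 20) = 123*(⅓) = 41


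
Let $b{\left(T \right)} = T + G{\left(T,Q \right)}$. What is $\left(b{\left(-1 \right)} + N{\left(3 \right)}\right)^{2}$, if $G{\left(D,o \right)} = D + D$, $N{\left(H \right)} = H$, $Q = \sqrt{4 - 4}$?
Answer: $0$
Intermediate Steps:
$Q = 0$ ($Q = \sqrt{0} = 0$)
$G{\left(D,o \right)} = 2 D$
$b{\left(T \right)} = 3 T$ ($b{\left(T \right)} = T + 2 T = 3 T$)
$\left(b{\left(-1 \right)} + N{\left(3 \right)}\right)^{2} = \left(3 \left(-1\right) + 3\right)^{2} = \left(-3 + 3\right)^{2} = 0^{2} = 0$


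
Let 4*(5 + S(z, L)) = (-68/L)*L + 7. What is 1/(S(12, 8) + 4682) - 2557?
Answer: -47680375/18647 ≈ -2557.0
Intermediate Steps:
S(z, L) = -81/4 (S(z, L) = -5 + ((-68/L)*L + 7)/4 = -5 + (-68 + 7)/4 = -5 + (¼)*(-61) = -5 - 61/4 = -81/4)
1/(S(12, 8) + 4682) - 2557 = 1/(-81/4 + 4682) - 2557 = 1/(18647/4) - 2557 = 4/18647 - 2557 = -47680375/18647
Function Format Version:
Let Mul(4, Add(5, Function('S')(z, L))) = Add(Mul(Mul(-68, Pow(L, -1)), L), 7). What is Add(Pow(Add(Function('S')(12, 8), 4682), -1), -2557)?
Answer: Rational(-47680375, 18647) ≈ -2557.0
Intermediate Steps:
Function('S')(z, L) = Rational(-81, 4) (Function('S')(z, L) = Add(-5, Mul(Rational(1, 4), Add(Mul(Mul(-68, Pow(L, -1)), L), 7))) = Add(-5, Mul(Rational(1, 4), Add(-68, 7))) = Add(-5, Mul(Rational(1, 4), -61)) = Add(-5, Rational(-61, 4)) = Rational(-81, 4))
Add(Pow(Add(Function('S')(12, 8), 4682), -1), -2557) = Add(Pow(Add(Rational(-81, 4), 4682), -1), -2557) = Add(Pow(Rational(18647, 4), -1), -2557) = Add(Rational(4, 18647), -2557) = Rational(-47680375, 18647)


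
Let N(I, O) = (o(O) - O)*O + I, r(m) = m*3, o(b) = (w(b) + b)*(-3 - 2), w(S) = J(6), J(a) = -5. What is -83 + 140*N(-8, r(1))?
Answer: 1737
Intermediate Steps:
w(S) = -5
o(b) = 25 - 5*b (o(b) = (-5 + b)*(-3 - 2) = (-5 + b)*(-5) = 25 - 5*b)
r(m) = 3*m
N(I, O) = I + O*(25 - 6*O) (N(I, O) = ((25 - 5*O) - O)*O + I = (25 - 6*O)*O + I = O*(25 - 6*O) + I = I + O*(25 - 6*O))
-83 + 140*N(-8, r(1)) = -83 + 140*(-8 - 6*(3*1)² + 25*(3*1)) = -83 + 140*(-8 - 6*3² + 25*3) = -83 + 140*(-8 - 6*9 + 75) = -83 + 140*(-8 - 54 + 75) = -83 + 140*13 = -83 + 1820 = 1737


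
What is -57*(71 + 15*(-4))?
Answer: -627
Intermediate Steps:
-57*(71 + 15*(-4)) = -57*(71 - 60) = -57*11 = -627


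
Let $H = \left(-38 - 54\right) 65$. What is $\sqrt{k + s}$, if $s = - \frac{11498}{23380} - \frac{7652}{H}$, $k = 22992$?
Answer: $\frac{3 \sqrt{31211922578916170}}{3495310} \approx 151.63$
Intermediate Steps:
$H = -5980$ ($H = \left(-92\right) 65 = -5980$)
$s = \frac{2753643}{3495310}$ ($s = - \frac{11498}{23380} - \frac{7652}{-5980} = \left(-11498\right) \frac{1}{23380} - - \frac{1913}{1495} = - \frac{5749}{11690} + \frac{1913}{1495} = \frac{2753643}{3495310} \approx 0.78781$)
$\sqrt{k + s} = \sqrt{22992 + \frac{2753643}{3495310}} = \sqrt{\frac{80366921163}{3495310}} = \frac{3 \sqrt{31211922578916170}}{3495310}$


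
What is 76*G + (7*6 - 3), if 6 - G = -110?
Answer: 8855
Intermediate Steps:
G = 116 (G = 6 - 1*(-110) = 6 + 110 = 116)
76*G + (7*6 - 3) = 76*116 + (7*6 - 3) = 8816 + (42 - 3) = 8816 + 39 = 8855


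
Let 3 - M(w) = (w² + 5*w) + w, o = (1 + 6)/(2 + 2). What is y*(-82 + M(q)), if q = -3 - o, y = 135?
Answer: -157815/16 ≈ -9863.4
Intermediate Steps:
o = 7/4 ≈ 1.7500
q = -19/4 (q = -3 - 1*7/4 = -3 - 7/4 = -19/4 ≈ -4.7500)
M(w) = 3 - w² - 6*w (M(w) = 3 - ((w² + 5*w) + w) = 3 - (w² + 6*w) = 3 + (-w² - 6*w) = 3 - w² - 6*w)
y*(-82 + M(q)) = 135*(-82 + (3 - (-19/4)² - 6*(-19/4))) = 135*(-82 + (3 - 1*361/16 + 57/2)) = 135*(-82 + (3 - 361/16 + 57/2)) = 135*(-82 + 143/16) = 135*(-1169/16) = -157815/16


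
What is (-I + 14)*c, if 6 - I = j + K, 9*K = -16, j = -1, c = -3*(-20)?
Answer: 940/3 ≈ 313.33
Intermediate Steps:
c = 60
K = -16/9 (K = (1/9)*(-16) = -16/9 ≈ -1.7778)
I = 79/9 (I = 6 - (-1 - 16/9) = 6 - 1*(-25/9) = 6 + 25/9 = 79/9 ≈ 8.7778)
(-I + 14)*c = (-1*79/9 + 14)*60 = (-79/9 + 14)*60 = (47/9)*60 = 940/3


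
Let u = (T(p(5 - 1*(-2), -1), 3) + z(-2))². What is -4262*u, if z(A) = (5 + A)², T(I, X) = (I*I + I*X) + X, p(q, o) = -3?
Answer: -613728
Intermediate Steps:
T(I, X) = X + I² + I*X (T(I, X) = (I² + I*X) + X = X + I² + I*X)
u = 144 (u = ((3 + (-3)² - 3*3) + (5 - 2)²)² = ((3 + 9 - 9) + 3²)² = (3 + 9)² = 12² = 144)
-4262*u = -4262*144 = -613728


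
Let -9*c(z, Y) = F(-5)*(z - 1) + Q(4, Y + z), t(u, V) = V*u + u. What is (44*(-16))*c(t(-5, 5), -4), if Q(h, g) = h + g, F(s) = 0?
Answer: -7040/3 ≈ -2346.7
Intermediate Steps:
t(u, V) = u + V*u
Q(h, g) = g + h
c(z, Y) = -4/9 - Y/9 - z/9 (c(z, Y) = -(0*(z - 1) + ((Y + z) + 4))/9 = -(0*(-1 + z) + (4 + Y + z))/9 = -(0 + (4 + Y + z))/9 = -(4 + Y + z)/9 = -4/9 - Y/9 - z/9)
(44*(-16))*c(t(-5, 5), -4) = (44*(-16))*(-4/9 - ⅑*(-4) - (-5)*(1 + 5)/9) = -704*(-4/9 + 4/9 - (-5)*6/9) = -704*(-4/9 + 4/9 - ⅑*(-30)) = -704*(-4/9 + 4/9 + 10/3) = -704*10/3 = -7040/3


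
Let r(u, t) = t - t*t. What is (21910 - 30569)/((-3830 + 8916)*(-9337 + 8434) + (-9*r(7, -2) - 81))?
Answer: 8659/4592685 ≈ 0.0018854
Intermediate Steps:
r(u, t) = t - t**2
(21910 - 30569)/((-3830 + 8916)*(-9337 + 8434) + (-9*r(7, -2) - 81)) = (21910 - 30569)/((-3830 + 8916)*(-9337 + 8434) + (-(-18)*(1 - 1*(-2)) - 81)) = -8659/(5086*(-903) + (-(-18)*(1 + 2) - 81)) = -8659/(-4592658 + (-(-18)*3 - 81)) = -8659/(-4592658 + (-9*(-6) - 81)) = -8659/(-4592658 + (54 - 81)) = -8659/(-4592658 - 27) = -8659/(-4592685) = -8659*(-1/4592685) = 8659/4592685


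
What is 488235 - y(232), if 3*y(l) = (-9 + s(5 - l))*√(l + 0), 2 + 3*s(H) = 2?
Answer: 488235 + 6*√58 ≈ 4.8828e+5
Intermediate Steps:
s(H) = 0 (s(H) = -⅔ + (⅓)*2 = -⅔ + ⅔ = 0)
y(l) = -3*√l (y(l) = ((-9 + 0)*√(l + 0))/3 = (-9*√l)/3 = -3*√l)
488235 - y(232) = 488235 - (-3)*√232 = 488235 - (-3)*2*√58 = 488235 - (-6)*√58 = 488235 + 6*√58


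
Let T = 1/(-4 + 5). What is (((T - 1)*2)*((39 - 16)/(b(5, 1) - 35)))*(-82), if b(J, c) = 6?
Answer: 0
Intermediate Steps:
T = 1 (T = 1/1 = 1)
(((T - 1)*2)*((39 - 16)/(b(5, 1) - 35)))*(-82) = (((1 - 1)*2)*((39 - 16)/(6 - 35)))*(-82) = ((0*2)*(23/(-29)))*(-82) = (0*(23*(-1/29)))*(-82) = (0*(-23/29))*(-82) = 0*(-82) = 0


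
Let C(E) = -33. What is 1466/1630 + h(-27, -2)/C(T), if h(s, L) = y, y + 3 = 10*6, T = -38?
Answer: -7422/8965 ≈ -0.82789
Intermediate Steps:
y = 57 (y = -3 + 10*6 = -3 + 60 = 57)
h(s, L) = 57
1466/1630 + h(-27, -2)/C(T) = 1466/1630 + 57/(-33) = 1466*(1/1630) + 57*(-1/33) = 733/815 - 19/11 = -7422/8965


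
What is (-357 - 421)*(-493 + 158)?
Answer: 260630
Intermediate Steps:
(-357 - 421)*(-493 + 158) = -778*(-335) = 260630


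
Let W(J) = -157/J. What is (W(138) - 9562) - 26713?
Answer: -5006107/138 ≈ -36276.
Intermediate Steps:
(W(138) - 9562) - 26713 = (-157/138 - 9562) - 26713 = -1319713/138 - 26713 = -5006107/138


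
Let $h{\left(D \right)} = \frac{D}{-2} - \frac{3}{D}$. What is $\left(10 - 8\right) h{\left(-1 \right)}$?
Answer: $7$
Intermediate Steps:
$h{\left(D \right)} = - \frac{3}{D} - \frac{D}{2}$ ($h{\left(D \right)} = D \left(- \frac{1}{2}\right) - \frac{3}{D} = - \frac{D}{2} - \frac{3}{D} = - \frac{3}{D} - \frac{D}{2}$)
$\left(10 - 8\right) h{\left(-1 \right)} = \left(10 - 8\right) \left(- \frac{3}{-1} - - \frac{1}{2}\right) = 2 \left(\left(-3\right) \left(-1\right) + \frac{1}{2}\right) = 2 \left(3 + \frac{1}{2}\right) = 2 \cdot \frac{7}{2} = 7$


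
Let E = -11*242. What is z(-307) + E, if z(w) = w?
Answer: -2969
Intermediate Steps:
E = -2662
z(-307) + E = -307 - 2662 = -2969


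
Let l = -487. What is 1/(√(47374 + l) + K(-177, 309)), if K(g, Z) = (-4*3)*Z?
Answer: -1236/4567459 - √46887/13702377 ≈ -0.00028641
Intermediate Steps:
K(g, Z) = -12*Z
1/(√(47374 + l) + K(-177, 309)) = 1/(√(47374 - 487) - 12*309) = 1/(√46887 - 3708) = 1/(-3708 + √46887)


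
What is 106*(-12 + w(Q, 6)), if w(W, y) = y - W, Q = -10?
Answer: 424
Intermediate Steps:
106*(-12 + w(Q, 6)) = 106*(-12 + (6 - 1*(-10))) = 106*(-12 + (6 + 10)) = 106*(-12 + 16) = 106*4 = 424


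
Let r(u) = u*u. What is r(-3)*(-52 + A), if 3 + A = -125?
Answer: -1620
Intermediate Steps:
A = -128 (A = -3 - 125 = -128)
r(u) = u²
r(-3)*(-52 + A) = (-3)²*(-52 - 128) = 9*(-180) = -1620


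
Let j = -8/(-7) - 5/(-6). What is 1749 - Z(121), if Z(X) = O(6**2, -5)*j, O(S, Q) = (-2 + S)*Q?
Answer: 43784/21 ≈ 2085.0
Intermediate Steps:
j = 83/42 (j = -8*(-1/7) - 5*(-1/6) = 8/7 + 5/6 = 83/42 ≈ 1.9762)
O(S, Q) = Q*(-2 + S)
Z(X) = -7055/21 (Z(X) = -5*(-2 + 6**2)*(83/42) = -5*(-2 + 36)*(83/42) = -5*34*(83/42) = -170*83/42 = -7055/21)
1749 - Z(121) = 1749 - 1*(-7055/21) = 1749 + 7055/21 = 43784/21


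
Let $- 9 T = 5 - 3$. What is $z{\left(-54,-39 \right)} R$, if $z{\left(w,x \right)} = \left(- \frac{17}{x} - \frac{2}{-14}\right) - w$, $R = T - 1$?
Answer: $- \frac{163900}{2457} \approx -66.707$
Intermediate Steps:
$T = - \frac{2}{9}$ ($T = - \frac{5 - 3}{9} = \left(- \frac{1}{9}\right) 2 = - \frac{2}{9} \approx -0.22222$)
$R = - \frac{11}{9}$ ($R = - \frac{2}{9} - 1 = - \frac{11}{9} \approx -1.2222$)
$z{\left(w,x \right)} = \frac{1}{7} - w - \frac{17}{x}$ ($z{\left(w,x \right)} = \left(- \frac{17}{x} - - \frac{1}{7}\right) - w = \left(- \frac{17}{x} + \frac{1}{7}\right) - w = \left(\frac{1}{7} - \frac{17}{x}\right) - w = \frac{1}{7} - w - \frac{17}{x}$)
$z{\left(-54,-39 \right)} R = \left(\frac{1}{7} - -54 - \frac{17}{-39}\right) \left(- \frac{11}{9}\right) = \left(\frac{1}{7} + 54 - - \frac{17}{39}\right) \left(- \frac{11}{9}\right) = \left(\frac{1}{7} + 54 + \frac{17}{39}\right) \left(- \frac{11}{9}\right) = \frac{14900}{273} \left(- \frac{11}{9}\right) = - \frac{163900}{2457}$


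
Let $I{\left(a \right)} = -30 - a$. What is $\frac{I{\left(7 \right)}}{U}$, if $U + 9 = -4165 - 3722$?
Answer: $\frac{37}{7896} \approx 0.0046859$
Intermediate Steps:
$U = -7896$ ($U = -9 - 7887 = -7896$)
$\frac{I{\left(7 \right)}}{U} = \frac{-30 - 7}{-7896} = \left(-30 - 7\right) \left(- \frac{1}{7896}\right) = \left(-37\right) \left(- \frac{1}{7896}\right) = \frac{37}{7896}$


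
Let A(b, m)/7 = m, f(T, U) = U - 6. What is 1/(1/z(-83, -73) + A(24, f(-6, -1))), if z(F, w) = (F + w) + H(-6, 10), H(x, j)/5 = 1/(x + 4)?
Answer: -317/15535 ≈ -0.020406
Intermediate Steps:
H(x, j) = 5/(4 + x) (H(x, j) = 5/(x + 4) = 5/(4 + x))
z(F, w) = -5/2 + F + w (z(F, w) = (F + w) + 5/(4 - 6) = (F + w) + 5/(-2) = (F + w) + 5*(-½) = (F + w) - 5/2 = -5/2 + F + w)
f(T, U) = -6 + U
A(b, m) = 7*m
1/(1/z(-83, -73) + A(24, f(-6, -1))) = 1/(1/(-5/2 - 83 - 73) + 7*(-6 - 1)) = 1/(1/(-317/2) + 7*(-7)) = 1/(-2/317 - 49) = 1/(-15535/317) = -317/15535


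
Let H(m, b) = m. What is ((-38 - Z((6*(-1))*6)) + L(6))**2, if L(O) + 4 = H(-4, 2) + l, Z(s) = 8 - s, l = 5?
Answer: 7225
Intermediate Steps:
L(O) = -3 (L(O) = -4 + (-4 + 5) = -4 + 1 = -3)
((-38 - Z((6*(-1))*6)) + L(6))**2 = ((-38 - (8 - 6*(-1)*6)) - 3)**2 = ((-38 - (8 - (-6)*6)) - 3)**2 = ((-38 - (8 - 1*(-36))) - 3)**2 = ((-38 - (8 + 36)) - 3)**2 = ((-38 - 1*44) - 3)**2 = ((-38 - 44) - 3)**2 = (-82 - 3)**2 = (-85)**2 = 7225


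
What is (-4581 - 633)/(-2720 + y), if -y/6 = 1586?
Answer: 2607/6118 ≈ 0.42612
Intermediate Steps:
y = -9516 (y = -6*1586 = -9516)
(-4581 - 633)/(-2720 + y) = (-4581 - 633)/(-2720 - 9516) = -5214/(-12236) = -5214*(-1/12236) = 2607/6118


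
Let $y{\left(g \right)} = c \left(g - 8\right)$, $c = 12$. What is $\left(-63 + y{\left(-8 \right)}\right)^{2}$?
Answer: $65025$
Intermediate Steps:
$y{\left(g \right)} = -96 + 12 g$ ($y{\left(g \right)} = 12 \left(g - 8\right) = 12 \left(-8 + g\right) = -96 + 12 g$)
$\left(-63 + y{\left(-8 \right)}\right)^{2} = \left(-63 + \left(-96 + 12 \left(-8\right)\right)\right)^{2} = \left(-63 - 192\right)^{2} = \left(-255\right)^{2} = 65025$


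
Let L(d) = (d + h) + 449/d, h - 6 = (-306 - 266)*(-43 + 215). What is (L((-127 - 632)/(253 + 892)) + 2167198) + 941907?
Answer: 2615898126679/869055 ≈ 3.0100e+6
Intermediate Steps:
h = -98378 (h = 6 + (-306 - 266)*(-43 + 215) = 6 - 572*172 = 6 - 98384 = -98378)
L(d) = -98378 + d + 449/d (L(d) = (d - 98378) + 449/d = (-98378 + d) + 449/d = -98378 + d + 449/d)
(L((-127 - 632)/(253 + 892)) + 2167198) + 941907 = ((-98378 + (-127 - 632)/(253 + 892) + 449/(((-127 - 632)/(253 + 892)))) + 2167198) + 941907 = ((-98378 - 759/1145 + 449/((-759/1145))) + 2167198) + 941907 = ((-98378 - 759*1/1145 + 449/((-759*1/1145))) + 2167198) + 941907 = ((-98378 - 759/1145 + 449/(-759/1145)) + 2167198) + 941907 = ((-98378 - 759/1145 + 449*(-1145/759)) + 2167198) + 941907 = ((-98378 - 759/1145 - 514105/759) + 2167198) + 941907 = (-86085119096/869055 + 2167198) + 941907 = 1797329138794/869055 + 941907 = 2615898126679/869055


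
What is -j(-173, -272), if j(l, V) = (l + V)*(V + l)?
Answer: -198025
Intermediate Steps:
j(l, V) = (V + l)² (j(l, V) = (V + l)*(V + l) = (V + l)²)
-j(-173, -272) = -(-272 - 173)² = -1*(-445)² = -1*198025 = -198025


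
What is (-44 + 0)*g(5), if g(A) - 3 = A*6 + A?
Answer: -1672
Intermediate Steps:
g(A) = 3 + 7*A (g(A) = 3 + (A*6 + A) = 3 + (6*A + A) = 3 + 7*A)
(-44 + 0)*g(5) = (-44 + 0)*(3 + 7*5) = -44*(3 + 35) = -44*38 = -1672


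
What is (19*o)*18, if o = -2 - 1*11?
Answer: -4446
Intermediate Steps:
o = -13 (o = -2 - 11 = -13)
(19*o)*18 = (19*(-13))*18 = -247*18 = -4446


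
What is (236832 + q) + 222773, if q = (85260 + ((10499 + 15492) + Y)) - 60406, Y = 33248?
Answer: 543698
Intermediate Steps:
q = 84093 (q = (85260 + ((10499 + 15492) + 33248)) - 60406 = (85260 + (25991 + 33248)) - 60406 = (85260 + 59239) - 60406 = 144499 - 60406 = 84093)
(236832 + q) + 222773 = (236832 + 84093) + 222773 = 320925 + 222773 = 543698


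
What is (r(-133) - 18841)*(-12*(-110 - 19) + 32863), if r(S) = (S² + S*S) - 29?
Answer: 568056788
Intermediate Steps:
r(S) = -29 + 2*S² (r(S) = (S² + S²) - 29 = 2*S² - 29 = -29 + 2*S²)
(r(-133) - 18841)*(-12*(-110 - 19) + 32863) = ((-29 + 2*(-133)²) - 18841)*(-12*(-110 - 19) + 32863) = ((-29 + 2*17689) - 18841)*(-12*(-129) + 32863) = ((-29 + 35378) - 18841)*(1548 + 32863) = (35349 - 18841)*34411 = 16508*34411 = 568056788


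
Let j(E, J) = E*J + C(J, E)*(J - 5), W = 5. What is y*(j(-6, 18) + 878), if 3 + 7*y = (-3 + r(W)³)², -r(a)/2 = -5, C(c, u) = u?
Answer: 687852152/7 ≈ 9.8265e+7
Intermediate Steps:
r(a) = 10 (r(a) = -2*(-5) = 10)
j(E, J) = E*J + E*(-5 + J) (j(E, J) = E*J + E*(J - 5) = E*J + E*(-5 + J))
y = 994006/7 (y = -3/7 + (-3 + 10³)²/7 = -3/7 + (-3 + 1000)²/7 = -3/7 + (⅐)*997² = -3/7 + (⅐)*994009 = -3/7 + 994009/7 = 994006/7 ≈ 1.4200e+5)
y*(j(-6, 18) + 878) = 994006*(-6*(-5 + 2*18) + 878)/7 = 994006*(-6*(-5 + 36) + 878)/7 = 994006*(-6*31 + 878)/7 = 994006*(-186 + 878)/7 = (994006/7)*692 = 687852152/7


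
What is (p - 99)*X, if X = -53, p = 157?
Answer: -3074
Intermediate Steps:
(p - 99)*X = (157 - 99)*(-53) = 58*(-53) = -3074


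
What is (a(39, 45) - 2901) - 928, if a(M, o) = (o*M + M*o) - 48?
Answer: -367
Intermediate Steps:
a(M, o) = -48 + 2*M*o (a(M, o) = (M*o + M*o) - 48 = 2*M*o - 48 = -48 + 2*M*o)
(a(39, 45) - 2901) - 928 = ((-48 + 2*39*45) - 2901) - 928 = ((-48 + 3510) - 2901) - 928 = (3462 - 2901) - 928 = 561 - 928 = -367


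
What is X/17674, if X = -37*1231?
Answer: -45547/17674 ≈ -2.5771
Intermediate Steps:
X = -45547
X/17674 = -45547/17674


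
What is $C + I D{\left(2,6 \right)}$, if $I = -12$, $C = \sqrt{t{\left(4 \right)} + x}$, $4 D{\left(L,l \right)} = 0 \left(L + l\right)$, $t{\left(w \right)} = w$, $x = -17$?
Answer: $i \sqrt{13} \approx 3.6056 i$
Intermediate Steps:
$D{\left(L,l \right)} = 0$ ($D{\left(L,l \right)} = \frac{0 \left(L + l\right)}{4} = \frac{1}{4} \cdot 0 = 0$)
$C = i \sqrt{13}$ ($C = \sqrt{4 - 17} = \sqrt{-13} = i \sqrt{13} \approx 3.6056 i$)
$C + I D{\left(2,6 \right)} = i \sqrt{13} - 0 = i \sqrt{13} + 0 = i \sqrt{13}$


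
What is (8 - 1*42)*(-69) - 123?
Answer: 2223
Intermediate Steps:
(8 - 1*42)*(-69) - 123 = (8 - 42)*(-69) - 123 = -34*(-69) - 123 = 2346 - 123 = 2223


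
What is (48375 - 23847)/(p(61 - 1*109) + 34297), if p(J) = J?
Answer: 24528/34249 ≈ 0.71617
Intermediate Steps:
(48375 - 23847)/(p(61 - 1*109) + 34297) = (48375 - 23847)/((61 - 1*109) + 34297) = 24528/((61 - 109) + 34297) = 24528/(-48 + 34297) = 24528/34249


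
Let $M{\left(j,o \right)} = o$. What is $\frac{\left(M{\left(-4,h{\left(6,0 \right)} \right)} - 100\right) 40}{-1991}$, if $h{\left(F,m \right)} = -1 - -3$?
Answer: $\frac{3920}{1991} \approx 1.9689$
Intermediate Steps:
$h{\left(F,m \right)} = 2$ ($h{\left(F,m \right)} = -1 + 3 = 2$)
$\frac{\left(M{\left(-4,h{\left(6,0 \right)} \right)} - 100\right) 40}{-1991} = \frac{\left(2 - 100\right) 40}{-1991} = \left(-98\right) 40 \left(- \frac{1}{1991}\right) = \left(-3920\right) \left(- \frac{1}{1991}\right) = \frac{3920}{1991}$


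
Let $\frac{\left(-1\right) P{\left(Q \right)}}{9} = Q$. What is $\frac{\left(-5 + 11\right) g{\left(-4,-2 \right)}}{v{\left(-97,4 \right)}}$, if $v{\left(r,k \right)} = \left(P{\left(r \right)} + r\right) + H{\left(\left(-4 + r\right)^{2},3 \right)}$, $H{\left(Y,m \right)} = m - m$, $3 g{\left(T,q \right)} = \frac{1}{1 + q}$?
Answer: $- \frac{1}{388} \approx -0.0025773$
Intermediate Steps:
$g{\left(T,q \right)} = \frac{1}{3 \left(1 + q\right)}$
$P{\left(Q \right)} = - 9 Q$
$H{\left(Y,m \right)} = 0$
$v{\left(r,k \right)} = - 8 r$ ($v{\left(r,k \right)} = \left(- 9 r + r\right) + 0 = - 8 r + 0 = - 8 r$)
$\frac{\left(-5 + 11\right) g{\left(-4,-2 \right)}}{v{\left(-97,4 \right)}} = \frac{\left(-5 + 11\right) \frac{1}{3 \left(1 - 2\right)}}{\left(-8\right) \left(-97\right)} = \frac{6 \frac{1}{3 \left(-1\right)}}{776} = 6 \cdot \frac{1}{3} \left(-1\right) \frac{1}{776} = 6 \left(- \frac{1}{3}\right) \frac{1}{776} = \left(-2\right) \frac{1}{776} = - \frac{1}{388}$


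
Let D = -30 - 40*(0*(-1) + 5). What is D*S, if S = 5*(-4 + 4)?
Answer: 0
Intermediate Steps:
S = 0 (S = 5*0 = 0)
D = -230 (D = -30 - 40*(0 + 5) = -30 - 40*5 = -30 - 200 = -230)
D*S = -230*0 = 0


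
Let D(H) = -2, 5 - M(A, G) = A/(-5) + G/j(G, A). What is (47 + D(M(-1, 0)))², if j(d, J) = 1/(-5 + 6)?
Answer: 2025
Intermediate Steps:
j(d, J) = 1 (j(d, J) = 1/1 = 1)
M(A, G) = 5 - G + A/5 (M(A, G) = 5 - (A/(-5) + G/1) = 5 - (A*(-⅕) + G*1) = 5 - (-A/5 + G) = 5 - (G - A/5) = 5 + (-G + A/5) = 5 - G + A/5)
(47 + D(M(-1, 0)))² = (47 - 2)² = 45² = 2025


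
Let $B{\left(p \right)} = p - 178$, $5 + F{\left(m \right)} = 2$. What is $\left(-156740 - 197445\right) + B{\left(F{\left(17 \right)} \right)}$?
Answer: $-354366$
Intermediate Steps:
$F{\left(m \right)} = -3$ ($F{\left(m \right)} = -5 + 2 = -3$)
$B{\left(p \right)} = -178 + p$
$\left(-156740 - 197445\right) + B{\left(F{\left(17 \right)} \right)} = \left(-156740 - 197445\right) - 181 = -354185 - 181 = -354366$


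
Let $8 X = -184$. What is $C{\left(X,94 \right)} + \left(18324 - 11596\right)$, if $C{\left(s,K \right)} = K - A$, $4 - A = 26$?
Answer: $6844$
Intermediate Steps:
$A = -22$ ($A = 4 - 26 = -22$)
$X = -23$ ($X = \frac{1}{8} \left(-184\right) = -23$)
$C{\left(s,K \right)} = 22 + K$ ($C{\left(s,K \right)} = K - -22 = K + 22 = 22 + K$)
$C{\left(X,94 \right)} + \left(18324 - 11596\right) = \left(22 + 94\right) + \left(18324 - 11596\right) = 116 + 6728 = 6844$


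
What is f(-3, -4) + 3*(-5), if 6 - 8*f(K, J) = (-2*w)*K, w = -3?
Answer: -12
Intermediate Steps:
f(K, J) = 3/4 - 3*K/4 (f(K, J) = 3/4 - (-2*(-3))*K/8 = 3/4 - 3*K/4)
f(-3, -4) + 3*(-5) = (3/4 - 3/4*(-3)) + 3*(-5) = (3/4 + 9/4) - 15 = 3 - 15 = -12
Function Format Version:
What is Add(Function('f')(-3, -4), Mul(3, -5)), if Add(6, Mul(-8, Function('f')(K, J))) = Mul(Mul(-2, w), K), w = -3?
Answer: -12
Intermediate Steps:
Function('f')(K, J) = Add(Rational(3, 4), Mul(Rational(-3, 4), K)) (Function('f')(K, J) = Add(Rational(3, 4), Mul(Rational(-1, 8), Mul(Mul(-2, -3), K))) = Add(Rational(3, 4), Mul(Rational(-1, 8), Mul(6, K))) = Add(Rational(3, 4), Mul(Rational(-3, 4), K)))
Add(Function('f')(-3, -4), Mul(3, -5)) = Add(Add(Rational(3, 4), Mul(Rational(-3, 4), -3)), Mul(3, -5)) = Add(Add(Rational(3, 4), Rational(9, 4)), -15) = Add(3, -15) = -12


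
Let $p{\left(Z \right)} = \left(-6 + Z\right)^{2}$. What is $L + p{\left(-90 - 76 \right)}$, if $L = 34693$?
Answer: $64277$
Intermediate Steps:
$L + p{\left(-90 - 76 \right)} = 34693 + \left(-6 - 166\right)^{2} = 34693 + \left(-172\right)^{2} = 34693 + 29584 = 64277$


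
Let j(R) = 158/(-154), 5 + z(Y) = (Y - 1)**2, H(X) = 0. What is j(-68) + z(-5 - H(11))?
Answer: 2308/77 ≈ 29.974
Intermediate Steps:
z(Y) = -5 + (-1 + Y)**2 (z(Y) = -5 + (Y - 1)**2 = -5 + (-1 + Y)**2)
j(R) = -79/77 (j(R) = 158*(-1/154) = -79/77)
j(-68) + z(-5 - H(11)) = -79/77 + (-5 + (-1 + (-5 - 1*0))**2) = -79/77 + (-5 + (-1 + (-5 + 0))**2) = -79/77 + (-5 + (-1 - 5)**2) = -79/77 + (-5 + (-6)**2) = -79/77 + (-5 + 36) = -79/77 + 31 = 2308/77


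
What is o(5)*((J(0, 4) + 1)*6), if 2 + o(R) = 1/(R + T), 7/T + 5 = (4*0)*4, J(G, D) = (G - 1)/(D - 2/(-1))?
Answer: -155/18 ≈ -8.6111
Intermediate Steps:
J(G, D) = (-1 + G)/(2 + D) (J(G, D) = (-1 + G)/(D - 2*(-1)) = (-1 + G)/(D + 2) = (-1 + G)/(2 + D))
T = -7/5 (T = 7/(-5 + (4*0)*4) = 7/(-5 + 0*4) = 7/(-5 + 0) = 7/(-5) = 7*(-1/5) = -7/5 ≈ -1.4000)
o(R) = -2 + 1/(-7/5 + R) (o(R) = -2 + 1/(R - 7/5) = -2 + 1/(-7/5 + R))
o(5)*((J(0, 4) + 1)*6) = ((19 - 10*5)/(-7 + 5*5))*(((-1 + 0)/(2 + 4) + 1)*6) = ((19 - 50)/(-7 + 25))*((-1/6 + 1)*6) = (-31/18)*(((1/6)*(-1) + 1)*6) = ((1/18)*(-31))*((-1/6 + 1)*6) = -155*6/108 = -31/18*5 = -155/18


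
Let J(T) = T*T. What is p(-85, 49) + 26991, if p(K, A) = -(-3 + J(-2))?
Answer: 26990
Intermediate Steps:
J(T) = T²
p(K, A) = -1 (p(K, A) = -(-3 + (-2)²) = -(-3 + 4) = -1*1 = -1)
p(-85, 49) + 26991 = -1 + 26991 = 26990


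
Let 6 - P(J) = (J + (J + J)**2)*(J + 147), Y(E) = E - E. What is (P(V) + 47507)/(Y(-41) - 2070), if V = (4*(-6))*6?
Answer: 200887/2070 ≈ 97.047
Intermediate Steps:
Y(E) = 0
V = -144 (V = -24*6 = -144)
P(J) = 6 - (147 + J)*(J + 4*J**2) (P(J) = 6 - (J + (J + J)**2)*(J + 147) = 6 - (J + (2*J)**2)*(147 + J) = 6 - (J + 4*J**2)*(147 + J) = 6 - (147 + J)*(J + 4*J**2))
(P(V) + 47507)/(Y(-41) - 2070) = ((6 - 589*(-144)**2 - 147*(-144) - 4*(-144)**3) + 47507)/(0 - 2070) = ((6 - 589*20736 + 21168 - 4*(-2985984)) + 47507)/(-2070) = ((6 - 12213504 + 21168 + 11943936) + 47507)*(-1/2070) = (-248394 + 47507)*(-1/2070) = -200887*(-1/2070) = 200887/2070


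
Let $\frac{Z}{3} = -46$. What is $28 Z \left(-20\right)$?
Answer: $77280$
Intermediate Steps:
$Z = -138$ ($Z = 3 \left(-46\right) = -138$)
$28 Z \left(-20\right) = 28 \left(-138\right) \left(-20\right) = \left(-3864\right) \left(-20\right) = 77280$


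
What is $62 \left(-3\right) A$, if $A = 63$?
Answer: $-11718$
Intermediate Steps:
$62 \left(-3\right) A = 62 \left(-3\right) 63 = \left(-186\right) 63 = -11718$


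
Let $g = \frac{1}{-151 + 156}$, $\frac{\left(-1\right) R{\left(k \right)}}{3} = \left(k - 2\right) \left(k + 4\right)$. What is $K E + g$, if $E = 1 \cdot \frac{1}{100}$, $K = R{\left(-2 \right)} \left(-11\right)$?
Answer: $- \frac{61}{25} \approx -2.44$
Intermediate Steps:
$R{\left(k \right)} = - 3 \left(-2 + k\right) \left(4 + k\right)$ ($R{\left(k \right)} = - 3 \left(k - 2\right) \left(k + 4\right) = - 3 \left(-2 + k\right) \left(4 + k\right)$)
$K = -264$ ($K = \left(24 - -12 - 3 \left(-2\right)^{2}\right) \left(-11\right) = \left(24 + 12 - 12\right) \left(-11\right) = 24 \left(-11\right) = -264$)
$E = \frac{1}{100}$ ($E = 1 \cdot \frac{1}{100} = \frac{1}{100} \approx 0.01$)
$g = \frac{1}{5} \approx 0.2$
$K E + g = \left(-264\right) \frac{1}{100} + \frac{1}{5} = - \frac{66}{25} + \frac{1}{5} = - \frac{61}{25}$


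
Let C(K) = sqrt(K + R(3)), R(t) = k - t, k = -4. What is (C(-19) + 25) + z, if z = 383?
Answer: 408 + I*sqrt(26) ≈ 408.0 + 5.099*I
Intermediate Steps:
R(t) = -4 - t
C(K) = sqrt(-7 + K) (C(K) = sqrt(K + (-4 - 1*3)) = sqrt(K + (-4 - 3)) = sqrt(K - 7) = sqrt(-7 + K))
(C(-19) + 25) + z = (sqrt(-7 - 19) + 25) + 383 = (sqrt(-26) + 25) + 383 = (I*sqrt(26) + 25) + 383 = (25 + I*sqrt(26)) + 383 = 408 + I*sqrt(26)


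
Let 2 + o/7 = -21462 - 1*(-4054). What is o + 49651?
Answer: -72219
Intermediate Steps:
o = -121870 (o = -14 + 7*(-21462 - 1*(-4054)) = -14 + 7*(-21462 + 4054) = -14 + 7*(-17408) = -14 - 121856 = -121870)
o + 49651 = -121870 + 49651 = -72219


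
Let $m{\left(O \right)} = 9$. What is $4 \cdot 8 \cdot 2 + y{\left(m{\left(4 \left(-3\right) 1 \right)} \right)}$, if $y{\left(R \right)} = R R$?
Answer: $145$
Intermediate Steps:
$y{\left(R \right)} = R^{2}$
$4 \cdot 8 \cdot 2 + y{\left(m{\left(4 \left(-3\right) 1 \right)} \right)} = 4 \cdot 8 \cdot 2 + 9^{2} = 32 \cdot 2 + 81 = 64 + 81 = 145$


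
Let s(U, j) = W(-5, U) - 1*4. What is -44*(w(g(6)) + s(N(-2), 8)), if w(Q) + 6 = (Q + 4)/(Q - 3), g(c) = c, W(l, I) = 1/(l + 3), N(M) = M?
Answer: 946/3 ≈ 315.33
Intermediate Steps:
W(l, I) = 1/(3 + l)
w(Q) = -6 + (4 + Q)/(-3 + Q) (w(Q) = -6 + (Q + 4)/(Q - 3) = -6 + (4 + Q)/(-3 + Q))
s(U, j) = -9/2 (s(U, j) = 1/(3 - 5) - 1*4 = 1/(-2) - 4 = -1/2 - 4 = -9/2)
-44*(w(g(6)) + s(N(-2), 8)) = -44*((22 - 5*6)/(-3 + 6) - 9/2) = -44*((22 - 30)/3 - 9/2) = -44*((1/3)*(-8) - 9/2) = -44*(-8/3 - 9/2) = -44*(-43/6) = 946/3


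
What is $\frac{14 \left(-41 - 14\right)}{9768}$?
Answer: $- \frac{35}{444} \approx -0.078829$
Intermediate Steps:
$\frac{14 \left(-41 - 14\right)}{9768} = 14 \left(-55\right) \frac{1}{9768} = \left(-770\right) \frac{1}{9768} = - \frac{35}{444}$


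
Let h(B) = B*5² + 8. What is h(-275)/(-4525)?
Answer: 6867/4525 ≈ 1.5176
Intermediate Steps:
h(B) = 8 + 25*B (h(B) = B*25 + 8 = 25*B + 8 = 8 + 25*B)
h(-275)/(-4525) = (8 + 25*(-275))/(-4525) = (8 - 6875)*(-1/4525) = -6867*(-1/4525) = 6867/4525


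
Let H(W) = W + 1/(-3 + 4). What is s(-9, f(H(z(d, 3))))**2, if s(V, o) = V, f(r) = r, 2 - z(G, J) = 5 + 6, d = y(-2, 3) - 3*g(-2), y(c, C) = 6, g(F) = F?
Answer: 81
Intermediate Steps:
d = 12 (d = 6 - 3*(-2) = 6 + 6 = 12)
z(G, J) = -9 (z(G, J) = 2 - (5 + 6) = 2 - 1*11 = 2 - 11 = -9)
H(W) = 1 + W (H(W) = W + 1/1 = W + 1 = 1 + W)
s(-9, f(H(z(d, 3))))**2 = (-9)**2 = 81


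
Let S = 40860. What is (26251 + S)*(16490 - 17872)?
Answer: -92747402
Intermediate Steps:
(26251 + S)*(16490 - 17872) = (26251 + 40860)*(16490 - 17872) = 67111*(-1382) = -92747402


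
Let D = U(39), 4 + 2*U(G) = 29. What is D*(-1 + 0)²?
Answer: 25/2 ≈ 12.500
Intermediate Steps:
U(G) = 25/2 (U(G) = -2 + (½)*29 = -2 + 29/2 = 25/2)
D = 25/2 ≈ 12.500
D*(-1 + 0)² = 25*(-1 + 0)²/2 = (25/2)*(-1)² = (25/2)*1 = 25/2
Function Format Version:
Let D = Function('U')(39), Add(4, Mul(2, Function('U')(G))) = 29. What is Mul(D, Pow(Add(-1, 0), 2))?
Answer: Rational(25, 2) ≈ 12.500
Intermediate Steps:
Function('U')(G) = Rational(25, 2) (Function('U')(G) = Add(-2, Mul(Rational(1, 2), 29)) = Add(-2, Rational(29, 2)) = Rational(25, 2))
D = Rational(25, 2) ≈ 12.500
Mul(D, Pow(Add(-1, 0), 2)) = Mul(Rational(25, 2), Pow(Add(-1, 0), 2)) = Mul(Rational(25, 2), Pow(-1, 2)) = Mul(Rational(25, 2), 1) = Rational(25, 2)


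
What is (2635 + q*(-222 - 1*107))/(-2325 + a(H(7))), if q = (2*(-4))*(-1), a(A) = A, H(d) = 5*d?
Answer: -3/2290 ≈ -0.0013100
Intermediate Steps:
q = 8 (q = -8*(-1) = 8)
(2635 + q*(-222 - 1*107))/(-2325 + a(H(7))) = (2635 + 8*(-222 - 1*107))/(-2325 + 5*7) = (2635 + 8*(-222 - 107))/(-2325 + 35) = (2635 + 8*(-329))/(-2290) = (2635 - 2632)*(-1/2290) = 3*(-1/2290) = -3/2290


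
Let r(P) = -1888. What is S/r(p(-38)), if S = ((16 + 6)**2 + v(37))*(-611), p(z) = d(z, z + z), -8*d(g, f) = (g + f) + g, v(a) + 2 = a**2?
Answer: 1130961/1888 ≈ 599.03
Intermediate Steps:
v(a) = -2 + a**2
d(g, f) = -g/4 - f/8 (d(g, f) = -((g + f) + g)/8 = -((f + g) + g)/8 = -(f + 2*g)/8 = -g/4 - f/8)
p(z) = -z/2 (p(z) = -z/4 - (z + z)/8 = -z/4 - z/4 = -z/2)
S = -1130961 (S = ((16 + 6)**2 + (-2 + 37**2))*(-611) = (22**2 + (-2 + 1369))*(-611) = (484 + 1367)*(-611) = 1851*(-611) = -1130961)
S/r(p(-38)) = -1130961/(-1888) = -1130961*(-1/1888) = 1130961/1888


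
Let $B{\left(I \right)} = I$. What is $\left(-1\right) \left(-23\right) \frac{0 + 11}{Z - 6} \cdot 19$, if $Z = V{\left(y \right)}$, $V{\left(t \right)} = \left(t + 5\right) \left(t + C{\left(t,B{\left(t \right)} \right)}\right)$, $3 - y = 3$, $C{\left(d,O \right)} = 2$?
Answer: $\frac{4807}{4} \approx 1201.8$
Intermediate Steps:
$y = 0$ ($y = 3 - 3 = 0$)
$V{\left(t \right)} = \left(2 + t\right) \left(5 + t\right)$ ($V{\left(t \right)} = \left(t + 5\right) \left(t + 2\right) = \left(5 + t\right) \left(2 + t\right) = \left(2 + t\right) \left(5 + t\right)$)
$Z = 10$ ($Z = 10 + 0^{2} + 7 \cdot 0 = 10 + 0 + 0 = 10$)
$\left(-1\right) \left(-23\right) \frac{0 + 11}{Z - 6} \cdot 19 = \left(-1\right) \left(-23\right) \frac{0 + 11}{10 - 6} \cdot 19 = 23 \cdot \frac{11}{4} \cdot 19 = \frac{253}{4} \cdot 19 = \frac{4807}{4}$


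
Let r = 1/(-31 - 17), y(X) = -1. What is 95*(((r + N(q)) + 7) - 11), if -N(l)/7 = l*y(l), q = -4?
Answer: -146015/48 ≈ -3042.0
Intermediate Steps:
r = -1/48 (r = 1/(-48) = -1/48 ≈ -0.020833)
N(l) = 7*l (N(l) = -7*l*(-1) = -(-7)*l = 7*l)
95*(((r + N(q)) + 7) - 11) = 95*(((-1/48 + 7*(-4)) + 7) - 11) = 95*(((-1/48 - 28) + 7) - 11) = 95*((-1345/48 + 7) - 11) = 95*(-1009/48 - 11) = 95*(-1537/48) = -146015/48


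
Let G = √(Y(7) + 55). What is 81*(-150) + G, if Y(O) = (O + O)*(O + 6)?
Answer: -12150 + √237 ≈ -12135.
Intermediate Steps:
Y(O) = 2*O*(6 + O) (Y(O) = (2*O)*(6 + O) = 2*O*(6 + O))
G = √237 (G = √(2*7*(6 + 7) + 55) = √(2*7*13 + 55) = √(182 + 55) = √237 ≈ 15.395)
81*(-150) + G = 81*(-150) + √237 = -12150 + √237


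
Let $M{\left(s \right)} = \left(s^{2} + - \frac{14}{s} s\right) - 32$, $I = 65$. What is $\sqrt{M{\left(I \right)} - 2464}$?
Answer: $7 \sqrt{35} \approx 41.413$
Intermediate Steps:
$M{\left(s \right)} = -46 + s^{2}$ ($M{\left(s \right)} = \left(s^{2} - 14\right) - 32 = \left(-14 + s^{2}\right) - 32 = -46 + s^{2}$)
$\sqrt{M{\left(I \right)} - 2464} = \sqrt{\left(-46 + 65^{2}\right) - 2464} = \sqrt{\left(-46 + 4225\right) - 2464} = \sqrt{4179 - 2464} = \sqrt{1715} = 7 \sqrt{35}$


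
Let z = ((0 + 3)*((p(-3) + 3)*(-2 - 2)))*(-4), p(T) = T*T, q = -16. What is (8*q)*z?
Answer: -73728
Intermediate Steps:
p(T) = T²
z = 576 (z = ((0 + 3)*(((-3)² + 3)*(-2 - 2)))*(-4) = (3*((9 + 3)*(-4)))*(-4) = (3*(12*(-4)))*(-4) = (3*(-48))*(-4) = -144*(-4) = 576)
(8*q)*z = (8*(-16))*576 = -128*576 = -73728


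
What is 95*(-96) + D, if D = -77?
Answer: -9197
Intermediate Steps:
95*(-96) + D = 95*(-96) - 77 = -9120 - 77 = -9197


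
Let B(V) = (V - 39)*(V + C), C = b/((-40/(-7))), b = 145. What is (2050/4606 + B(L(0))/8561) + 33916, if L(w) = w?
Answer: 764221457539/22532552 ≈ 33916.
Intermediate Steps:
C = 203/8 (C = 145/((-40/(-7))) = 145/((-40*(-⅐))) = 145/(40/7) = 145*(7/40) = 203/8 ≈ 25.375)
B(V) = (-39 + V)*(203/8 + V) (B(V) = (V - 39)*(V + 203/8) = (-39 + V)*(203/8 + V))
(2050/4606 + B(L(0))/8561) + 33916 = (2050/4606 + (-7917/8 + 0² - 109/8*0)/8561) + 33916 = (2050*(1/4606) + (-7917/8 + 0 + 0)*(1/8561)) + 33916 = (1025/2303 - 7917/8*1/8561) + 33916 = (1025/2303 - 1131/9784) + 33916 = 7423907/22532552 + 33916 = 764221457539/22532552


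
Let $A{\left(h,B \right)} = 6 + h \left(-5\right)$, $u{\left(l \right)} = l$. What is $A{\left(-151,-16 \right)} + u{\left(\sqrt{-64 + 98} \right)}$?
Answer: $761 + \sqrt{34} \approx 766.83$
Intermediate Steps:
$A{\left(h,B \right)} = 6 - 5 h$
$A{\left(-151,-16 \right)} + u{\left(\sqrt{-64 + 98} \right)} = \left(6 - -755\right) + \sqrt{-64 + 98} = \left(6 + 755\right) + \sqrt{34} = 761 + \sqrt{34}$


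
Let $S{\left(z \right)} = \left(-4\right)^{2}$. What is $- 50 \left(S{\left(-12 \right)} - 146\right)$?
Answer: $6500$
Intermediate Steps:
$S{\left(z \right)} = 16$
$- 50 \left(S{\left(-12 \right)} - 146\right) = - 50 \left(16 - 146\right) = \left(-50\right) \left(-130\right) = 6500$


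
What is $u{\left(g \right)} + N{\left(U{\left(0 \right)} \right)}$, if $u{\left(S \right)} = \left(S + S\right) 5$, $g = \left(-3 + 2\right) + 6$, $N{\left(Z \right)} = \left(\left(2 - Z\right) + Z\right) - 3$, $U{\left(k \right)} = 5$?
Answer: $49$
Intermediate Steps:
$N{\left(Z \right)} = -1$ ($N{\left(Z \right)} = 2 - 3 = -1$)
$g = 5$ ($g = -1 + 6 = 5$)
$u{\left(S \right)} = 10 S$ ($u{\left(S \right)} = 2 S 5 = 10 S$)
$u{\left(g \right)} + N{\left(U{\left(0 \right)} \right)} = 10 \cdot 5 - 1 = 50 - 1 = 49$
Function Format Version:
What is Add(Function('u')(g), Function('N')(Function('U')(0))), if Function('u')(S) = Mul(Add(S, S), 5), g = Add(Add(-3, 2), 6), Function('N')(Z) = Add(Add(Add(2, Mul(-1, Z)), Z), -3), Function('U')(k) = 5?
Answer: 49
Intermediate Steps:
Function('N')(Z) = -1 (Function('N')(Z) = Add(2, -3) = -1)
g = 5 (g = Add(-1, 6) = 5)
Function('u')(S) = Mul(10, S) (Function('u')(S) = Mul(Mul(2, S), 5) = Mul(10, S))
Add(Function('u')(g), Function('N')(Function('U')(0))) = Add(Mul(10, 5), -1) = Add(50, -1) = 49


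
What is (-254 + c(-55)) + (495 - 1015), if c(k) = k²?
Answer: 2251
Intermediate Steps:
(-254 + c(-55)) + (495 - 1015) = (-254 + (-55)²) + (495 - 1015) = (-254 + 3025) - 520 = 2771 - 520 = 2251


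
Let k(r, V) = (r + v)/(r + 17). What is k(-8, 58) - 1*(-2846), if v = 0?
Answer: 25606/9 ≈ 2845.1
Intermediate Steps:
k(r, V) = r/(17 + r) (k(r, V) = (r + 0)/(r + 17) = r/(17 + r))
k(-8, 58) - 1*(-2846) = -8/(17 - 8) - 1*(-2846) = -8/9 + 2846 = 25606/9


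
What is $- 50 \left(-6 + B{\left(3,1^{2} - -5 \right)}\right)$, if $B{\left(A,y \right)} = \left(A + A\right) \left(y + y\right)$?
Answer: $-3300$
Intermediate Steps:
$B{\left(A,y \right)} = 4 A y$ ($B{\left(A,y \right)} = 2 A 2 y = 4 A y$)
$- 50 \left(-6 + B{\left(3,1^{2} - -5 \right)}\right) = - 50 \left(-6 + 4 \cdot 3 \left(1^{2} - -5\right)\right) = - 50 \left(-6 + 4 \cdot 3 \left(1 + 5\right)\right) = - 50 \left(-6 + 4 \cdot 3 \cdot 6\right) = - 50 \left(-6 + 72\right) = \left(-50\right) 66 = -3300$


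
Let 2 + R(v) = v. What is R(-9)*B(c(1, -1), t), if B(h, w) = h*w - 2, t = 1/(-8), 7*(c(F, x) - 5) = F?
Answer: 407/14 ≈ 29.071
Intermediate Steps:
c(F, x) = 5 + F/7
R(v) = -2 + v
t = -1/8 ≈ -0.12500
B(h, w) = -2 + h*w
R(-9)*B(c(1, -1), t) = (-2 - 9)*(-2 + (5 + (1/7)*1)*(-1/8)) = -11*(-2 + (5 + 1/7)*(-1/8)) = -11*(-2 + (36/7)*(-1/8)) = -11*(-2 - 9/14) = -11*(-37/14) = 407/14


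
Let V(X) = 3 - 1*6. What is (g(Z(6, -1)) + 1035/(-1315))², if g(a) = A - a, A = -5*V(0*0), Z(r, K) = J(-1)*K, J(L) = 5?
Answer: 25532809/69169 ≈ 369.14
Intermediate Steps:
V(X) = -3 (V(X) = 3 - 6 = -3)
Z(r, K) = 5*K
A = 15 (A = -5*(-3) = 15)
g(a) = 15 - a
(g(Z(6, -1)) + 1035/(-1315))² = ((15 - 5*(-1)) + 1035/(-1315))² = ((15 - 1*(-5)) + 1035*(-1/1315))² = ((15 + 5) - 207/263)² = (20 - 207/263)² = (5053/263)² = 25532809/69169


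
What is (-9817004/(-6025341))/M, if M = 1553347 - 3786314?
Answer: -9817004/13454387616747 ≈ -7.2965e-7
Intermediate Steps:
M = -2232967
(-9817004/(-6025341))/M = -9817004/(-6025341)/(-2232967) = -9817004*(-1/6025341)*(-1/2232967) = (9817004/6025341)*(-1/2232967) = -9817004/13454387616747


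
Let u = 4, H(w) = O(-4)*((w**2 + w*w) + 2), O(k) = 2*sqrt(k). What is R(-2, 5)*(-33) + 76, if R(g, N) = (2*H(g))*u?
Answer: 76 - 10560*I ≈ 76.0 - 10560.0*I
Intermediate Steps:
H(w) = 4*I*(2 + 2*w**2) (H(w) = (2*sqrt(-4))*((w**2 + w*w) + 2) = (2*(2*I))*((w**2 + w**2) + 2) = (4*I)*(2*w**2 + 2) = (4*I)*(2 + 2*w**2) = 4*I*(2 + 2*w**2))
R(g, N) = 64*I*(1 + g**2) (R(g, N) = (2*(8*I*(1 + g**2)))*4 = (16*I*(1 + g**2))*4 = 64*I*(1 + g**2))
R(-2, 5)*(-33) + 76 = (64*I*(1 + (-2)**2))*(-33) + 76 = (64*I*(1 + 4))*(-33) + 76 = (64*I*5)*(-33) + 76 = (320*I)*(-33) + 76 = -10560*I + 76 = 76 - 10560*I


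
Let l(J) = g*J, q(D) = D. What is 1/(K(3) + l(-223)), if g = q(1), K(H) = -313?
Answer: -1/536 ≈ -0.0018657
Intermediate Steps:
g = 1
l(J) = J (l(J) = 1*J = J)
1/(K(3) + l(-223)) = 1/(-313 - 223) = 1/(-536) = -1/536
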